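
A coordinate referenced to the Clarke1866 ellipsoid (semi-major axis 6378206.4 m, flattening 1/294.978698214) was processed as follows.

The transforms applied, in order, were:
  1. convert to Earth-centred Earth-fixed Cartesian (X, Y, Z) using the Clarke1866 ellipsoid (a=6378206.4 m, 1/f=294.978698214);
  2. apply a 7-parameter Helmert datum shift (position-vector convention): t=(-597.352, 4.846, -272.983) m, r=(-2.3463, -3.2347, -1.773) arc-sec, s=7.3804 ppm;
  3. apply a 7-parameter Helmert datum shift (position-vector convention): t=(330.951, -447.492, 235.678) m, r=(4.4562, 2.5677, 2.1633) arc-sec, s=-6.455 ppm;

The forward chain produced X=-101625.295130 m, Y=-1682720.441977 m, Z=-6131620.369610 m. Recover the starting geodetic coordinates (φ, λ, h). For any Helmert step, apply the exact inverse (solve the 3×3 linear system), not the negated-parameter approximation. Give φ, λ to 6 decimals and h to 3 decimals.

φ=-74.729741°, λ=-93.448612°, h=879.870 m

start: X=-101625.2951, Y=-1682720.4420, Z=-6131620.3696 m
→ Helmert⁻¹: X=-101898.2165, Y=-1682415.2148, Z=-6131860.5501
→ Helmert⁻¹: X=-101381.8127, Y=-1682338.7678, Z=-6131559.8609
→ geod (Bowring, a=6378206.400): φ=-74.72974100°, λ=-93.44861200°, h=879.8700 m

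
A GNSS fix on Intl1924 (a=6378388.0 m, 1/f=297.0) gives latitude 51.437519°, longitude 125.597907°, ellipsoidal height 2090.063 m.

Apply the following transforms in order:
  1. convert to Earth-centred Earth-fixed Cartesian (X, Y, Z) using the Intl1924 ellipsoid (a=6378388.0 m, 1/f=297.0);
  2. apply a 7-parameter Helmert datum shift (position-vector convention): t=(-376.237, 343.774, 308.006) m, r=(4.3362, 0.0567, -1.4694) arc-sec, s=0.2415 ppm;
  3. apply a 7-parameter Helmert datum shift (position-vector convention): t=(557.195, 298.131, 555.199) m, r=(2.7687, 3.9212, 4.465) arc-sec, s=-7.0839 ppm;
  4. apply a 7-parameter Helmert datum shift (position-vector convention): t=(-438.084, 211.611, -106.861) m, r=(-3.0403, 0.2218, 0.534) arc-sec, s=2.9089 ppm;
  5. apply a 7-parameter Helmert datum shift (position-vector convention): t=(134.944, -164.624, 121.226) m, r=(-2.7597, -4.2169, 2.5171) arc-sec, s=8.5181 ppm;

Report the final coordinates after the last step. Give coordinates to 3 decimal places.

start: φ=51.437519°, λ=125.597907°, h=2090.063 m
→ ECEF (a=6378388.000, f=1/297.0): X=-2319979.6956, Y=3240763.4556, Z=4965763.4591
→ Helmert 7p (PV): X=-2320332.0411, Y=3241020.1467, Z=4966141.4310
→ Helmert 7p (PV): X=-2319734.1585, Y=3241178.4307, Z=4966749.0648
→ Helmert 7p (PV): X=-2320182.0407, Y=3241466.6734, Z=4966611.3716
→ Helmert 7p (PV): X=-2320207.9558, Y=3241367.7974, Z=4966684.0999

X=-2320207.956 m, Y=3241367.797 m, Z=4966684.100 m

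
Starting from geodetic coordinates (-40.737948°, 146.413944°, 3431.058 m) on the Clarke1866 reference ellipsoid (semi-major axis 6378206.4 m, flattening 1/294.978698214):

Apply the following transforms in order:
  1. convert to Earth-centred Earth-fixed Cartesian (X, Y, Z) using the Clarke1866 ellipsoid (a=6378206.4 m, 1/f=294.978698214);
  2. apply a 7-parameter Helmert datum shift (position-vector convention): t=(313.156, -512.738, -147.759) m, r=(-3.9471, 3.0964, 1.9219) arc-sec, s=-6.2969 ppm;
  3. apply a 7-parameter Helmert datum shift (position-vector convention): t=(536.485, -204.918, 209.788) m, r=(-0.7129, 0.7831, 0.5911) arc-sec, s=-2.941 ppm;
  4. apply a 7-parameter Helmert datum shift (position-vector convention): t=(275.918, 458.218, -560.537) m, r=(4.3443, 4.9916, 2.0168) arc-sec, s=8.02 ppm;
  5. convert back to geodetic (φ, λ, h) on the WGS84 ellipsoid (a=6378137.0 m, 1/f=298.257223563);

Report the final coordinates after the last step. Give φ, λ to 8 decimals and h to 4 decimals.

φ=-40.74357599°, λ=146.41162030°, h=2896.9862 m

start: φ=-40.737948°, λ=146.413944°, h=3431.058 m
→ ECEF (a=6378206.400, f=1/294.978698214): X=-4033958.2079, Y=2678740.5505, Z=-4142456.8531
→ Helmert 7p (PV): X=-4033706.7951, Y=2678094.0882, Z=-4142569.2313
→ Helmert 7p (PV): X=-4033181.8492, Y=2677855.4167, Z=-4142341.2019
→ Helmert 7p (PV): X=-4033064.7061, Y=2678382.9212, Z=-4142780.9560
→ geod (Bowring, a=6378137.000): φ=-40.74357599°, λ=146.41162030°, h=2896.9862 m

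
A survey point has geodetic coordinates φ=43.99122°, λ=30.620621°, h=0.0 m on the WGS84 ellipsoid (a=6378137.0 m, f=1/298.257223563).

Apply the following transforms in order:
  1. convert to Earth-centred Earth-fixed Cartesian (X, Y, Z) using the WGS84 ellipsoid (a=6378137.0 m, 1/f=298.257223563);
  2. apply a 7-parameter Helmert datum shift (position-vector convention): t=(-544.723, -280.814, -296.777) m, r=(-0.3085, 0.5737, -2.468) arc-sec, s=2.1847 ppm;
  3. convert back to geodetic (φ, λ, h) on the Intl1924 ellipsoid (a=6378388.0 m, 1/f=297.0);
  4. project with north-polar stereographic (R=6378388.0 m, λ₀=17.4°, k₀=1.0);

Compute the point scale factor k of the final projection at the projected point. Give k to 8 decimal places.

start: φ=43.991220°, λ=30.620621°, h=0.000 m
→ ECEF (a=6378137.000, f=1/298.257223563): X=3955260.5982, Y=2341056.3991, Z=4407389.7980
→ Helmert 7p (PV): X=3954764.7862, Y=2340739.9660, Z=4407088.1473
→ geod (Bowring, a=6378388.000): φ=43.99376336°, λ=30.62037455°, h=-839.4326 m
→ into stereo (λ₀=17.4°): φ=43.99376336°, λ−λ₀=13.22037455°
scale k = 1.18023340

1.18023340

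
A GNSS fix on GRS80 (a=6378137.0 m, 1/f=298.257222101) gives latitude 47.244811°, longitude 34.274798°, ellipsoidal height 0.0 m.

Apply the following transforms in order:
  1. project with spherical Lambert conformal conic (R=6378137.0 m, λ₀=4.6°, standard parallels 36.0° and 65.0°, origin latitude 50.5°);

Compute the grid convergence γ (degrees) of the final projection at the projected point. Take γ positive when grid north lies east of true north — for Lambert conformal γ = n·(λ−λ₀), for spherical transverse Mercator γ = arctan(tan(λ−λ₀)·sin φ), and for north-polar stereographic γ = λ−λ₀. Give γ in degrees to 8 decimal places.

start: φ=47.244811°, λ=34.274798°, h=0.000 m
→ into lcc (λ₀=4.6°): φ=47.24481100°, λ−λ₀=29.67479800°
convergence γ = 23.15529909°

23.15529909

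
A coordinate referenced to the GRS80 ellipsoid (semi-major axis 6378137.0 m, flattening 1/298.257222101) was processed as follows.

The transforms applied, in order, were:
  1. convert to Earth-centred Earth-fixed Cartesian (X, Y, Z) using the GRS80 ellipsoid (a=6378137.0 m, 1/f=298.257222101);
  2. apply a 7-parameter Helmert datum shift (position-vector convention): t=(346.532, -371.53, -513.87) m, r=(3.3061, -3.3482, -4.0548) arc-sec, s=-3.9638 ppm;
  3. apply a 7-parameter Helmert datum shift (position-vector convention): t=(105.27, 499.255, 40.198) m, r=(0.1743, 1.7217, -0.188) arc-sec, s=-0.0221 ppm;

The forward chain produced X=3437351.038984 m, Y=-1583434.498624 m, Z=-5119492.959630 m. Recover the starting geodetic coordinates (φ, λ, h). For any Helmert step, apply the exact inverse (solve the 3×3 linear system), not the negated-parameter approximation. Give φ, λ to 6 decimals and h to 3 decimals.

start: X=3437351.0390, Y=-1583434.4986, Z=-5119492.9596 m
→ Helmert⁻¹: X=3437290.0213, Y=-1583934.9818, Z=-5119503.2411
→ Helmert⁻¹: X=3436905.1482, Y=-1583584.2155, Z=-5119040.0692
→ geod (Bowring, a=6378137.000): φ=-53.71054400°, λ=-24.73830200°, h=1611.2680 m

φ=-53.710544°, λ=-24.738302°, h=1611.268 m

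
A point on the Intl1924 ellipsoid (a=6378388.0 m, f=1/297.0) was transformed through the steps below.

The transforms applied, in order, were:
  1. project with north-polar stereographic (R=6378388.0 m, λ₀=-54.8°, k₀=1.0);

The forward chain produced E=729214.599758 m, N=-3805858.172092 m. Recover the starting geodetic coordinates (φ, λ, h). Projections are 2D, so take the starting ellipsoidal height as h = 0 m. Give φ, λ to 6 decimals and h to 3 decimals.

φ=56.205892°, λ=-43.953403°, h=0.000 m

start: E=729214.5998, N=-3805858.1721 m
→ stereo⁻¹: φ=56.20589200°, λ=-43.95340300°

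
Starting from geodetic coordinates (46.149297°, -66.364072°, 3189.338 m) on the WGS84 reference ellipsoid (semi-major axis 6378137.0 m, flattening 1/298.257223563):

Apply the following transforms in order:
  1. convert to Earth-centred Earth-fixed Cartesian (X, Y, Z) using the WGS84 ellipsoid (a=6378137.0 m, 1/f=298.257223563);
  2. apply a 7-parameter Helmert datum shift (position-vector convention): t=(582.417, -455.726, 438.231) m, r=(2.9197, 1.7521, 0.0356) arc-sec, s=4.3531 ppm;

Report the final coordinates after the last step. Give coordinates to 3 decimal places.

X=1776150.777 m, Y=-4057608.546 m, Z=4579445.312 m

start: φ=46.149297°, λ=-66.364072°, h=3189.338 m
→ ECEF (a=6378137.000, f=1/298.257223563): X=1775521.0338, Y=-4057070.6481, Z=4579059.6582
→ Helmert 7p (PV): X=1776150.7766, Y=-4057608.5458, Z=4579445.3117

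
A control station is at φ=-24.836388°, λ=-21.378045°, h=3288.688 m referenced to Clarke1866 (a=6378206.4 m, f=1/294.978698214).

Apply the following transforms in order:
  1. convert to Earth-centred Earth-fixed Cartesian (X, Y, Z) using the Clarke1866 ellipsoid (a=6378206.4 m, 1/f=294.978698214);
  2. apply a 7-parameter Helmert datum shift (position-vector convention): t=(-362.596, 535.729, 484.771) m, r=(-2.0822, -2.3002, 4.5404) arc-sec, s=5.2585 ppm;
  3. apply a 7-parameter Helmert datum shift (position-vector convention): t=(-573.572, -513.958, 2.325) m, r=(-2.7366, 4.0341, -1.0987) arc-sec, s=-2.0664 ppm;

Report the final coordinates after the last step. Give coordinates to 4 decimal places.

X=5395125.9496 m, Y=-2112254.0950 m, Z=-2663384.1059 m

start: φ=-24.836388°, λ=-21.378045°, h=3288.688 m
→ ECEF (a=6378206.400, f=1/294.978698214): X=5396032.0253, Y=-2112296.9349, Z=-2663866.6828
→ Helmert 7p (PV): X=5395774.0082, Y=-2111680.4241, Z=-2663314.4213
→ Helmert 7p (PV): X=5395125.9496, Y=-2112254.0950, Z=-2663384.1059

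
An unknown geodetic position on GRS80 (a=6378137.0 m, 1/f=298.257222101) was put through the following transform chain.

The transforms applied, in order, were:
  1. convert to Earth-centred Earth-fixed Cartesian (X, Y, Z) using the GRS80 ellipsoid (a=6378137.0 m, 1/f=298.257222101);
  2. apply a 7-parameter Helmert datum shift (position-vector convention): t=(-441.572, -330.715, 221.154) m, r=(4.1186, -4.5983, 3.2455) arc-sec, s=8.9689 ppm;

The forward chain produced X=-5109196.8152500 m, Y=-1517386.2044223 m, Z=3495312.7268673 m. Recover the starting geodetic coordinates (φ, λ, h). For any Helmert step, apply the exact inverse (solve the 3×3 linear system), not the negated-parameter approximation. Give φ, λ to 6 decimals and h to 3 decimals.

φ=33.436406°, λ=-163.462486°, h=1368.386 m

start: X=-5109196.8153, Y=-1517386.2044, Z=3495312.7269 m
→ Helmert⁻¹: X=-5108655.3722, Y=-1516891.7098, Z=3495204.4028
→ geod (Bowring, a=6378137.000): φ=33.43640600°, λ=-163.46248600°, h=1368.3860 m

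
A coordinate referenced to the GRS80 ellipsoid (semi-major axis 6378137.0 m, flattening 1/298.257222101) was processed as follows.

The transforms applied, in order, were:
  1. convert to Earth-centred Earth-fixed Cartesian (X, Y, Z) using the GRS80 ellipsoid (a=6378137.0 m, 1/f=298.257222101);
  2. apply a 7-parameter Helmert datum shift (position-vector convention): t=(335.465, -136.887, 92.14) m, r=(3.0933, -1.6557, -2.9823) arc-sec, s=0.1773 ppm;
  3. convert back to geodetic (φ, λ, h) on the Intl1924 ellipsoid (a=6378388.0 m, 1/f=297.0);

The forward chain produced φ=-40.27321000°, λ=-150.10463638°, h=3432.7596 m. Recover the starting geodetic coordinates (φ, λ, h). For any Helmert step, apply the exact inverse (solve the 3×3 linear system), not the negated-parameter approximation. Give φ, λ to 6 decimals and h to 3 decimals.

start: φ=-40.273210°, λ=-150.104636°, h=3432.760 m
→ ECEF (a=6378388.000, f=1/297.0): X=-4227178.3742, Y=-2430280.2265, Z=-4103466.0363
→ Helmert⁻¹: X=-4227510.8903, Y=-2430265.5714, Z=-4103487.0682
→ geod (Bowring, a=6378137.000): φ=-40.27090900°, λ=-150.10673300°, h=3873.6260 m

φ=-40.270909°, λ=-150.106733°, h=3873.626 m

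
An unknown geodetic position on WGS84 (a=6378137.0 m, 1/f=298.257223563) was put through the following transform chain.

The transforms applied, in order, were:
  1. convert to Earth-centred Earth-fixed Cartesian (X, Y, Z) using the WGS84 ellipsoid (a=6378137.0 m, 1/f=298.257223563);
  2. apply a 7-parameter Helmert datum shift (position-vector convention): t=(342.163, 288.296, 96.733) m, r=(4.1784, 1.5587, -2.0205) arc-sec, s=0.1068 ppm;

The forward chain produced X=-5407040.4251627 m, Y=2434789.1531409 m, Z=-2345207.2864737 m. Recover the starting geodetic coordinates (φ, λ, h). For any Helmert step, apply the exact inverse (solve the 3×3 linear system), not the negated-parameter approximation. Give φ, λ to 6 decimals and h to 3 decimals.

start: X=-5407040.4252, Y=2434789.1531, Z=-2345207.2865 m
→ Helmert⁻¹: X=-5407388.1336, Y=2434400.1165, Z=-2345393.9462
→ geod (Bowring, a=6378137.000): φ=-21.71101400°, λ=155.76277900°, h=1838.3510 m

φ=-21.711014°, λ=155.762779°, h=1838.351 m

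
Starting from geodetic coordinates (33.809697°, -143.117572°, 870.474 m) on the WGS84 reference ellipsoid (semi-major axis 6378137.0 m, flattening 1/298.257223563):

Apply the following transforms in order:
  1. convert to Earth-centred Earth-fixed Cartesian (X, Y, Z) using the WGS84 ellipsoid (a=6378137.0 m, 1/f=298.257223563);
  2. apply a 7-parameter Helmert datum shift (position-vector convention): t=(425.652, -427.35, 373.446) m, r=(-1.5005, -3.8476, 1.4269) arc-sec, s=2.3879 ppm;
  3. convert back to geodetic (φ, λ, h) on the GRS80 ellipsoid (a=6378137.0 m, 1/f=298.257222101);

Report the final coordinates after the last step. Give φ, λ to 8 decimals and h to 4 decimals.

start: φ=33.809697°, λ=-143.117572°, h=870.474 m
→ ECEF (a=6378137.000, f=1/298.257223563): X=-4243908.7009, Y=-3184381.9598, Z=3529411.5873
→ Helmert 7p (PV): X=-4243536.9907, Y=-3184820.5972, Z=3529737.4617
→ geod (Bowring, a=6378137.000): φ=33.81230841°, λ=-143.11137406°, h=1023.5344 m

φ=33.81230841°, λ=-143.11137406°, h=1023.5344 m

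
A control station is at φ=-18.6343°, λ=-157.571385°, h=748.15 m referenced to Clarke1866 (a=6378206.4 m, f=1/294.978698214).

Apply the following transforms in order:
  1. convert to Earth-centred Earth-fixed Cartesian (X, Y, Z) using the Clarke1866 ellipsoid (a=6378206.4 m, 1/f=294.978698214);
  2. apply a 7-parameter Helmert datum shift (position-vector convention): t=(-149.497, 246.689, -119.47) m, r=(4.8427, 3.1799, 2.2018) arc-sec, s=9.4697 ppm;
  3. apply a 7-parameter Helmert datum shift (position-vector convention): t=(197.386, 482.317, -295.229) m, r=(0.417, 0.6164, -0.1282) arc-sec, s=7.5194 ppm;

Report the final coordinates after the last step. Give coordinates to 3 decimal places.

X=-5589308.481 m, Y=-2306302.549 m, Z=-2025556.142 m

start: φ=-18.634300°, λ=-157.571385°, h=748.150 m
→ ECEF (a=6378206.400, f=1/294.978698214): X=-5589247.3310, Y=-2306987.8148, Z=-2025151.0804
→ Helmert 7p (PV): X=-5589456.3512, Y=-2306775.0889, Z=-2025257.7242
→ Helmert 7p (PV): X=-5589308.4807, Y=-2306302.5490, Z=-2025556.1419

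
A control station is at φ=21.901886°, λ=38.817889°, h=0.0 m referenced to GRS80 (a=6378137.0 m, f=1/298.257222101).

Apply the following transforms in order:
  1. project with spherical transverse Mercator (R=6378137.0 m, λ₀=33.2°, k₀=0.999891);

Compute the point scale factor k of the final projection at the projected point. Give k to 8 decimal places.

start: φ=21.901886°, λ=38.817889°, h=0.000 m
→ into tm (λ₀=33.2°): φ=21.90188600°, λ−λ₀=5.61788900°
scale k = 1.00404111

1.00404111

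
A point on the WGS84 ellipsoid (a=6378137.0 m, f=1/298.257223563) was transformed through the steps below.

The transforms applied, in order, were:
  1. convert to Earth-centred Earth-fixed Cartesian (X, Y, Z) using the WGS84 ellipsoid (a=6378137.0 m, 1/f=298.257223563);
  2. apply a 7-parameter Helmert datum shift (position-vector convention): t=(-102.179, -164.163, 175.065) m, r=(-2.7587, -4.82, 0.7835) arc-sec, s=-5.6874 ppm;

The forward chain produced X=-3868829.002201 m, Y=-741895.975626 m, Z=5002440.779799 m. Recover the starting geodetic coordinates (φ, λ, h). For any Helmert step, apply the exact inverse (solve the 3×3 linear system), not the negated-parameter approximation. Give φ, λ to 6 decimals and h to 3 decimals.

φ=51.968254°, λ=-169.145611°, h=2217.634 m

start: X=-3868829.0022, Y=-741895.9756, Z=5002440.7798 m
→ Helmert⁻¹: X=-3868634.7484, Y=-741788.2406, Z=5002374.6461
→ geod (Bowring, a=6378137.000): φ=51.96825400°, λ=-169.14561100°, h=2217.6340 m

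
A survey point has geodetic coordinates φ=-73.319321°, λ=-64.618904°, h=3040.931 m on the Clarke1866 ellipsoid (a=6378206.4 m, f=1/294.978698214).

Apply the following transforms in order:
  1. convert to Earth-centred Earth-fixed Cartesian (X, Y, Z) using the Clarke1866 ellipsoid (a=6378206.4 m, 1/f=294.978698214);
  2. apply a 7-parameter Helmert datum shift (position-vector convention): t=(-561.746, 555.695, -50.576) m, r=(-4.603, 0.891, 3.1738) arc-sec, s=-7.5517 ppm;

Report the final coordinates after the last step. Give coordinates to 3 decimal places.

start: φ=-73.319321°, λ=-64.618904°, h=3040.931 m
→ ECEF (a=6378206.400, f=1/294.978698214): X=787564.6561, Y=-1660020.6186, Z=-6090298.8281
→ Helmert 7p (PV): X=786996.1972, Y=-1659576.1794, Z=-6090269.7693

X=786996.197 m, Y=-1659576.179 m, Z=-6090269.769 m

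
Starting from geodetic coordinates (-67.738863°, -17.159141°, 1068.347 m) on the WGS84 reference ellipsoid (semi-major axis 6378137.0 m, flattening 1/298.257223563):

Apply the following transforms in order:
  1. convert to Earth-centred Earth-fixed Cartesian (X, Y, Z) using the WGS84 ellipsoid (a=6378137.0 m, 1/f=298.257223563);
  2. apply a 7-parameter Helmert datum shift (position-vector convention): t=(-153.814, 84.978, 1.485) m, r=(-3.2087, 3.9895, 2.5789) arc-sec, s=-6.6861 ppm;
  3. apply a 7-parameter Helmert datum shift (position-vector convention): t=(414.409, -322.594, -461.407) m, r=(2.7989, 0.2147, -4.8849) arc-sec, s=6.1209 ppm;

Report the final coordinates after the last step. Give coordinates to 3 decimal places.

X=2315837.074 m, Y=-715296.196 m, Z=-5881611.948 m

start: φ=-67.738863°, λ=-17.159141°, h=1068.347 m
→ ECEF (a=6378137.000, f=1/298.257223563): X=2315705.6540, Y=-715021.4180, Z=-5881109.5717
→ Helmert 7p (PV): X=2315431.5471, Y=-714994.1938, Z=-5881102.4313
→ Helmert 7p (PV): X=2315837.0739, Y=-715296.1963, Z=-5881611.9483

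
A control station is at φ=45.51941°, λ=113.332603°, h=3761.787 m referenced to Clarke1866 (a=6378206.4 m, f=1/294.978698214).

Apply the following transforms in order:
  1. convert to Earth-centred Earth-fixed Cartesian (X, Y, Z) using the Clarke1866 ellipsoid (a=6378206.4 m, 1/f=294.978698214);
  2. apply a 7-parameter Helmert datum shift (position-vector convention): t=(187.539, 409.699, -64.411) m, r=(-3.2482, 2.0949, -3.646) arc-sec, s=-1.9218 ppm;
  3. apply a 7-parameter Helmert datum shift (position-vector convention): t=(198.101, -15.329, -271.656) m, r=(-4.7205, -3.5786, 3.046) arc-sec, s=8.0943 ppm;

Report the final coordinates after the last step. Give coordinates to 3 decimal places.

start: φ=45.519410°, λ=113.332603°, h=3761.787 m
→ ECEF (a=6378206.400, f=1/294.978698214): X=-1774130.5068, Y=4113040.9676, Z=4530461.5441
→ Helmert 7p (PV): X=-1773820.8421, Y=4113545.4665, Z=4530341.6742
→ Helmert 7p (PV): X=-1773776.4459, Y=4113640.9193, Z=4529981.7711

X=-1773776.446 m, Y=4113640.919 m, Z=4529981.771 m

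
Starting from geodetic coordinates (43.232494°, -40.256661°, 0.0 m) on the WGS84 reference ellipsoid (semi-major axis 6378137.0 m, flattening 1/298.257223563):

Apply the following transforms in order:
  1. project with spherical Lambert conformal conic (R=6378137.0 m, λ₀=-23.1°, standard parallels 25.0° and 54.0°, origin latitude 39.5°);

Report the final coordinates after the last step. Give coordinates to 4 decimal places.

E=-1340770.0040 m, N=531882.3865 m

start: φ=43.232494°, λ=-40.256661°, h=0.000 m
→ lcc (R=6378137.0, λ₀=-23.1°): E=-1340770.0040, N=531882.3865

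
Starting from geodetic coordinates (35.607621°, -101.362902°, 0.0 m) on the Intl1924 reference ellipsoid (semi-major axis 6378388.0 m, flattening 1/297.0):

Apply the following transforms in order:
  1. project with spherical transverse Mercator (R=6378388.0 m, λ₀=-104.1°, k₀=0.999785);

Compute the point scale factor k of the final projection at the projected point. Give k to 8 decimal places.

1.00053936

start: φ=35.607621°, λ=-101.362902°, h=0.000 m
→ into tm (λ₀=-104.1°): φ=35.60762100°, λ−λ₀=2.73709800°
scale k = 1.00053936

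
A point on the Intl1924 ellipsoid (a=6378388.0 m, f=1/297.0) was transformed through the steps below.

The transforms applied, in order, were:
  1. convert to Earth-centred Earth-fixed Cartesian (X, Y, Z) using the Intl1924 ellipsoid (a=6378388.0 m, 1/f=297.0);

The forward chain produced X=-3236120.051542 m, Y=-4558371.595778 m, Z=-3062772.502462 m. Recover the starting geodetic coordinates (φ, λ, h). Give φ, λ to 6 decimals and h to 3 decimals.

φ=-28.880349°, λ=-125.372046°, h=897.253 m

start: X=-3236120.0515, Y=-4558371.5958, Z=-3062772.5025 m
→ geod (Bowring, a=6378388.000): φ=-28.88034900°, λ=-125.37204600°, h=897.2530 m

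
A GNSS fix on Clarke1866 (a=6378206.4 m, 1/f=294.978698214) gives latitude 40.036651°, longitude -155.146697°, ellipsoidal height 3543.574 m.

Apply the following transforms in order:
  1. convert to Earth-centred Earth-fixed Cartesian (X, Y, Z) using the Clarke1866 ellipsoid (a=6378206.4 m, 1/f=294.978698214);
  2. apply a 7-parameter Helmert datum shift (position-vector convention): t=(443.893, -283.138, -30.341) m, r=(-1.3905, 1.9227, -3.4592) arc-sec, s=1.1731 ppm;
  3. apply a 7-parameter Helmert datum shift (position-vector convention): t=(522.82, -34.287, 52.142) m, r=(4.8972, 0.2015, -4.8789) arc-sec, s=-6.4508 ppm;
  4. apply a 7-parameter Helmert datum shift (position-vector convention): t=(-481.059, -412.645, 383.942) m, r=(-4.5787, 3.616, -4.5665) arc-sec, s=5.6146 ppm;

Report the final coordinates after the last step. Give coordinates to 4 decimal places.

X=-4439313.4634 m, Y=-2056913.7663 m, Z=4083725.1492 m

start: φ=40.036651°, λ=-155.146697°, h=3543.574 m
→ ECEF (a=6378206.400, f=1/294.978698214): X=-4439782.5879, Y=-2056481.9611, Z=4083183.8029
→ Helmert 7p (PV): X=-4439340.3303, Y=-2056665.5272, Z=4083213.5008
→ Helmert 7p (PV): X=-4438833.5314, Y=-2056678.4857, Z=4083194.8100
→ Helmert 7p (PV): X=-4439313.4634, Y=-2056913.7663, Z=4083725.1492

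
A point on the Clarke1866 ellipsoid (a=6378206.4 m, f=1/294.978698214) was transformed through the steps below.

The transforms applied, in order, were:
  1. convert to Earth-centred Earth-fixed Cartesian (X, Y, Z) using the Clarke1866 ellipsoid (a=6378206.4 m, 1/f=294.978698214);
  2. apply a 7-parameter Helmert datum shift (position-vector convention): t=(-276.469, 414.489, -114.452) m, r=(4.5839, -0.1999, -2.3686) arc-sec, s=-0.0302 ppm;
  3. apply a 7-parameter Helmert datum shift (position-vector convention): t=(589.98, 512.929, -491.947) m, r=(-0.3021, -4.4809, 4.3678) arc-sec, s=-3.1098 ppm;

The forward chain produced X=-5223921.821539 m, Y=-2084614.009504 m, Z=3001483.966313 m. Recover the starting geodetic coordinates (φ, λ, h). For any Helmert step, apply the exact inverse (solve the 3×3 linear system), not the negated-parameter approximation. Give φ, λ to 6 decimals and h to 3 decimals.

start: X=-5223921.8215, Y=-2084614.0095, Z=3001483.9663 m
→ Helmert⁻¹: X=-5224506.9831, Y=-2085027.1872, Z=3002095.6924
→ Helmert⁻¹: X=-5224203.8146, Y=-2085435.0099, Z=3002261.6435
→ geod (Bowring, a=6378206.400): φ=28.25202900°, λ=-158.23875100°, h=2727.6070 m

φ=28.252029°, λ=-158.238751°, h=2727.607 m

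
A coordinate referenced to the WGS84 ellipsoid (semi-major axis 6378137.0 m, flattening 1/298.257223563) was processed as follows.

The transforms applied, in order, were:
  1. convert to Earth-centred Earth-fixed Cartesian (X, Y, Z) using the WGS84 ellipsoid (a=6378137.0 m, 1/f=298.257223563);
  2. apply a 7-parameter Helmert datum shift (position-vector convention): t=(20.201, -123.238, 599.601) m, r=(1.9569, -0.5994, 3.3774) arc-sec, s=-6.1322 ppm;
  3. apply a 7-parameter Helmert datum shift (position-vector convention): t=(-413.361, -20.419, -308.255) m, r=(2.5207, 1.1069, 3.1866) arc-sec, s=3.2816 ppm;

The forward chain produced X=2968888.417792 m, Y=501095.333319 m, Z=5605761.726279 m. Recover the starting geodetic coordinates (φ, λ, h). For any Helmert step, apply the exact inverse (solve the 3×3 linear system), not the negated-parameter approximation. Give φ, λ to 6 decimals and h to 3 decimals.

φ=61.915087°, λ=9.582167°, h=1605.448 m

start: X=2968888.4178, Y=501095.3333, Z=5605761.7263 m
→ Helmert⁻¹: X=2969269.6925, Y=501136.7454, Z=5606061.3945
→ Helmert⁻¹: X=2969292.1968, Y=501267.6188, Z=5605482.7832
→ geod (Bowring, a=6378137.000): φ=61.91508700°, λ=9.58216700°, h=1605.4480 m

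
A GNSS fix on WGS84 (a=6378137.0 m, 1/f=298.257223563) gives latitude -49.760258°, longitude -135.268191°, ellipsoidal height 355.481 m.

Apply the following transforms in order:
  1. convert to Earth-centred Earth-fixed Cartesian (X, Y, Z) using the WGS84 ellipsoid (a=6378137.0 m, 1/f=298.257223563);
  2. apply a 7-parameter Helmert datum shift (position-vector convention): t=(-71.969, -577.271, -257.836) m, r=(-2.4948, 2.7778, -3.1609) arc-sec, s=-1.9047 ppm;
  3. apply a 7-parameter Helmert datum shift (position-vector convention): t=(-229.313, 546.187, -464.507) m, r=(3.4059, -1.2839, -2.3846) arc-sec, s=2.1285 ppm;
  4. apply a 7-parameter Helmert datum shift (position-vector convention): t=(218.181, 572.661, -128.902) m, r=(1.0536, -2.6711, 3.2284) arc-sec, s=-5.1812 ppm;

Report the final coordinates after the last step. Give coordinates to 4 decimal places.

start: φ=-49.760258°, λ=-135.268191°, h=355.481 m
→ ECEF (a=6378137.000, f=1/298.257223563): X=-2932912.2759, Y=-2905583.1537, Z=-4845877.3103
→ Helmert 7p (PV): X=-2933088.4451, Y=-2906168.5565, Z=-4846051.2751
→ Helmert 7p (PV): X=-2933327.4347, Y=-2905514.6267, Z=-4846592.3416
→ Helmert 7p (PV): X=-2932985.8171, Y=-2904948.0668, Z=-4846748.9597

X=-2932985.8171 m, Y=-2904948.0668 m, Z=-4846748.9597 m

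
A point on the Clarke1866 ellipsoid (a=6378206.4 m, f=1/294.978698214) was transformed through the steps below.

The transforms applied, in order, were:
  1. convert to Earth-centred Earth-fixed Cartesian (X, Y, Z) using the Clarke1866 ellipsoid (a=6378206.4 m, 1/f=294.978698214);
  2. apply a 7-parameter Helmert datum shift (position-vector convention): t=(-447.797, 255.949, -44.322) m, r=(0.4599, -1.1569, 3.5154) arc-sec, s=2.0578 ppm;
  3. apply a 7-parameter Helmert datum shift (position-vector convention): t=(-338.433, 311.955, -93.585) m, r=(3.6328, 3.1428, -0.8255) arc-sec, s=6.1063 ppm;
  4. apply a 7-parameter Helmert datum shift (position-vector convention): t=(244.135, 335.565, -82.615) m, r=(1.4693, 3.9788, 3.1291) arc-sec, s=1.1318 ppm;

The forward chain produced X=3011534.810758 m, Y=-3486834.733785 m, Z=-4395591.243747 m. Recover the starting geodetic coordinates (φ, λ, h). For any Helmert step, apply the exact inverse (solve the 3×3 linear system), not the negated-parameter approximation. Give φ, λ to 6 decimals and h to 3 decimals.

φ=-43.837034°, λ=-49.186870°, h=436.833 m

start: X=3011534.8108, Y=-3486834.7338, Z=-4395591.2437 m
→ Helmert⁻¹: X=3011319.1517, Y=-3487243.3448, Z=-4395420.7254
→ Helmert⁻¹: X=3011720.1209, Y=-3487599.3601, Z=-4395192.9879
→ Helmert⁻¹: X=3012077.6230, Y=-3487909.2667, Z=-4395148.7389
→ geod (Bowring, a=6378206.400): φ=-43.83703400°, λ=-49.18687000°, h=436.8330 m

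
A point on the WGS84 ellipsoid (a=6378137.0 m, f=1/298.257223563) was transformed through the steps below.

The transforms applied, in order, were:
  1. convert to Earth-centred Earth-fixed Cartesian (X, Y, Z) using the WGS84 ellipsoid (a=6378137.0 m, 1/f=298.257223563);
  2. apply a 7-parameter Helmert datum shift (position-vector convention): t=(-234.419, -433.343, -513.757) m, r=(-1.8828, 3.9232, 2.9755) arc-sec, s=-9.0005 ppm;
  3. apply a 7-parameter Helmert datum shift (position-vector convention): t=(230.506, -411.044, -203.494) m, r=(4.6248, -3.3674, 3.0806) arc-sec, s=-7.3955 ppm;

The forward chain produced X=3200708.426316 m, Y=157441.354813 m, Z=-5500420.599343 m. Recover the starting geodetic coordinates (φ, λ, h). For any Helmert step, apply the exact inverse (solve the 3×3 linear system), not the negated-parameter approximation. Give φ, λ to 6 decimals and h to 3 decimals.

φ=-59.937990°, λ=2.828157°, h=3197.533 m

start: X=3200708.4263, Y=157441.3548, Z=-5500420.5993 m
→ Helmert⁻¹: X=3200414.1486, Y=157682.4413, Z=-5500313.5667
→ Helmert⁻¹: X=3200784.2634, Y=158121.2366, Z=-5499786.9882
→ geod (Bowring, a=6378137.000): φ=-59.93799000°, λ=2.82815700°, h=3197.5330 m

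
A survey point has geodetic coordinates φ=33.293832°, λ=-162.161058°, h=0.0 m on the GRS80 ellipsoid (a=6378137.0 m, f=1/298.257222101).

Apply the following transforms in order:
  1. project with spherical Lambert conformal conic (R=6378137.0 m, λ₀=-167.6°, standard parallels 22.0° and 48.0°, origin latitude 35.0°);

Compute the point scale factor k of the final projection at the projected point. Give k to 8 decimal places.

0.97492063

start: φ=33.293832°, λ=-162.161058°, h=0.000 m
→ into lcc (λ₀=-167.6°): φ=33.29383200°, λ−λ₀=5.43894200°
scale k = 0.97492063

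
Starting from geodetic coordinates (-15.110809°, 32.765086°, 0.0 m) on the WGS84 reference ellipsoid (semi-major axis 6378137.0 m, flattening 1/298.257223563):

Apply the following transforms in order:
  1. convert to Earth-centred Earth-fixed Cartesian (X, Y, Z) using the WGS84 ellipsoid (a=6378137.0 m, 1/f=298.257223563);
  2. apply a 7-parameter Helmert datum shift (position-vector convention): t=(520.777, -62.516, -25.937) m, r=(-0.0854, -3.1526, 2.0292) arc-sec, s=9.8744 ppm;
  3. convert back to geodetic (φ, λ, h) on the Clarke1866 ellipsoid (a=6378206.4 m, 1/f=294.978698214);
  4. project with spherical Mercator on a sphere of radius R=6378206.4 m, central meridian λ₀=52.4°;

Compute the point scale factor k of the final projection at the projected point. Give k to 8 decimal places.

start: φ=-15.110809°, λ=32.765086°, h=0.000 m
→ ECEF (a=6378137.000, f=1/298.257223563): X=5179085.4160, Y=3333227.8526, Z=-1651940.2142
→ Helmert 7p (PV): X=5179649.7901, Y=3333248.5178, Z=-1651904.6840
→ geod (Bowring, a=6378206.400): φ=-15.11043366°, λ=32.76240646°, h=406.4298 m
→ into merc (λ₀=52.4°): φ=-15.11043366°, λ−λ₀=-19.63759354°
scale k = 1.03581305

1.03581305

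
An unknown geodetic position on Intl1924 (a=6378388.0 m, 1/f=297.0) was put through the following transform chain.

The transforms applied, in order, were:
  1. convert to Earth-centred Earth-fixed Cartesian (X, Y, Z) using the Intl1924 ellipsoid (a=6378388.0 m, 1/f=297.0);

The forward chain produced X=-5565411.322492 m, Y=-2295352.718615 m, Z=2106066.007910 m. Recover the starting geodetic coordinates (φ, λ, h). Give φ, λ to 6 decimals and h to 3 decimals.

start: X=-5565411.3225, Y=-2295352.7186, Z=2106066.0079 m
→ geod (Bowring, a=6378388.000): φ=19.40236600°, λ=-157.58719100°, h=1891.9840 m

φ=19.402366°, λ=-157.587191°, h=1891.984 m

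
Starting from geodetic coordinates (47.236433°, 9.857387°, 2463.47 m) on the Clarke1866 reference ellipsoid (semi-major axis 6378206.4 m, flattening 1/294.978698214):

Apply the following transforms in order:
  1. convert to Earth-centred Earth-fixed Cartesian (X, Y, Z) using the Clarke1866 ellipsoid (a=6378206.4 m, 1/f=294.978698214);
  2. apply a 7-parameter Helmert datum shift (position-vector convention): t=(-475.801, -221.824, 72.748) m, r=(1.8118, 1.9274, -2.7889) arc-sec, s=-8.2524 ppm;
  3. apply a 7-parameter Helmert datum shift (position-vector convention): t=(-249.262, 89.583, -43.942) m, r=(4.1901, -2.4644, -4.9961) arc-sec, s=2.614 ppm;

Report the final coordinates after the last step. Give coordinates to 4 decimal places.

X=4275425.6650 m, Y=742598.9721 m, Z=4661291.1182 m

start: φ=47.236433°, λ=9.857387°, h=2463.470 m
→ ECEF (a=6378206.400, f=1/294.978698214): X=4276158.9396, Y=743032.4195, Z=4661255.8524
→ Helmert 7p (PV): X=4275701.4523, Y=742705.7029, Z=4661256.7031
→ Helmert 7p (PV): X=4275425.6650, Y=742598.9721, Z=4661291.1182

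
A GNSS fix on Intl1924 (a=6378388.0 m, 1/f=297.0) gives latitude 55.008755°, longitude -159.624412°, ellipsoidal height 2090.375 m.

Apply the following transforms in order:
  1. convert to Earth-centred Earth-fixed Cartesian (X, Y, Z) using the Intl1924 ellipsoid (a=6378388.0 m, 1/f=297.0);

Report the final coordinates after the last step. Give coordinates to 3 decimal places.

X=-3437719.576 m, Y=-1276809.426 m, Z=5203761.171 m

start: φ=55.008755°, λ=-159.624412°, h=2090.375 m
→ ECEF (a=6378388.000, f=1/297.0): X=-3437719.5757, Y=-1276809.4261, Z=5203761.1708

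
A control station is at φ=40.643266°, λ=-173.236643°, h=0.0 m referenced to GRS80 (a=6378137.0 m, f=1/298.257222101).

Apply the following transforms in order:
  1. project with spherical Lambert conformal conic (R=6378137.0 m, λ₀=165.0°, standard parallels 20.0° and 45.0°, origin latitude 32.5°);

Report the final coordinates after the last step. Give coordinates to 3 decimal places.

start: φ=40.643266°, λ=-173.236643°, h=0.000 m
→ lcc (R=6378137.0, λ₀=165.0°): E=1799356.6383, N=1073471.5262

E=1799356.638 m, N=1073471.526 m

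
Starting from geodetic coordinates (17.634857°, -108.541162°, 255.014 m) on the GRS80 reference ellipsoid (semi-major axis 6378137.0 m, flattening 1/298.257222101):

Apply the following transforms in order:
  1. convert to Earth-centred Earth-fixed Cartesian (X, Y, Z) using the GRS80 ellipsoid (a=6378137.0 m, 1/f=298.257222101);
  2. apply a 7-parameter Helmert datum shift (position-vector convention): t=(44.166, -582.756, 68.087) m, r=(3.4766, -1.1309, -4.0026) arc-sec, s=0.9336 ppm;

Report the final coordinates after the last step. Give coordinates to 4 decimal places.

X=-1933598.6160 m, Y=-5765493.9323 m, Z=1919948.8676 m

start: φ=17.634857°, λ=-108.541162°, h=255.014 m
→ ECEF (a=6378137.000, f=1/298.257222101): X=-1933518.5809, Y=-5764910.9530, Z=1919986.7570
→ Helmert 7p (PV): X=-1933598.6160, Y=-5765493.9323, Z=1919948.8676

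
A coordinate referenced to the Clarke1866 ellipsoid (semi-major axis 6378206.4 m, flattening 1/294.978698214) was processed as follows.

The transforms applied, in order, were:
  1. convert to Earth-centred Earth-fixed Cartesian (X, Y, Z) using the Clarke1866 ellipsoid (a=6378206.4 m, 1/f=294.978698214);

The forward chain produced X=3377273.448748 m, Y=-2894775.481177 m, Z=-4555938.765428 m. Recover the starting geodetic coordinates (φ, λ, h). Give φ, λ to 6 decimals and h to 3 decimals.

start: X=3377273.4487, Y=-2894775.4812, Z=-4555938.7654 m
→ geod (Bowring, a=6378206.400): φ=-45.88059300°, λ=-40.60099800°, h=173.2390 m

φ=-45.880593°, λ=-40.600998°, h=173.239 m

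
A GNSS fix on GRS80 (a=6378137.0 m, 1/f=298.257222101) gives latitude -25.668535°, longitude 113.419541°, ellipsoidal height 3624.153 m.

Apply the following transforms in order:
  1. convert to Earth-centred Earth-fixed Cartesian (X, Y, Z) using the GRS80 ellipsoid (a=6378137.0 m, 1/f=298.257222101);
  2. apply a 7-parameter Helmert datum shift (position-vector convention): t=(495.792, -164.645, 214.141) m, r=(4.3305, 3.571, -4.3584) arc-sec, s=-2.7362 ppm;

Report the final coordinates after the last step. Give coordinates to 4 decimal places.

X=-2287056.1775 m, Y=5281367.3843 m, Z=-2747208.2057 m

start: φ=-25.668535°, λ=113.419541°, h=3624.153 m
→ ECEF (a=6378137.000, f=1/298.257222101): X=-2287622.2582, Y=5281440.4579, Z=-2747580.3522
→ Helmert 7p (PV): X=-2287056.1775, Y=5281367.3843, Z=-2747208.2057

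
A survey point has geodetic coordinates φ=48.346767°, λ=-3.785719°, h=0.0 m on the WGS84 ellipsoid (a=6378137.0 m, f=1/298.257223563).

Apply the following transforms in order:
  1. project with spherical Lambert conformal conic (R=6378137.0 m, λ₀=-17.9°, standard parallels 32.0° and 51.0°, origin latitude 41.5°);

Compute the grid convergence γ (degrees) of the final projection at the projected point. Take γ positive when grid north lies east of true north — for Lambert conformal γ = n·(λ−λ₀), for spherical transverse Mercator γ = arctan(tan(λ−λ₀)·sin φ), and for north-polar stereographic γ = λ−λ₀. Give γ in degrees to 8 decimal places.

start: φ=48.346767°, λ=-3.785719°, h=0.000 m
→ into lcc (λ₀=-17.9°): φ=48.34676700°, λ−λ₀=14.11428100°
convergence γ = 9.39597012°

9.39597012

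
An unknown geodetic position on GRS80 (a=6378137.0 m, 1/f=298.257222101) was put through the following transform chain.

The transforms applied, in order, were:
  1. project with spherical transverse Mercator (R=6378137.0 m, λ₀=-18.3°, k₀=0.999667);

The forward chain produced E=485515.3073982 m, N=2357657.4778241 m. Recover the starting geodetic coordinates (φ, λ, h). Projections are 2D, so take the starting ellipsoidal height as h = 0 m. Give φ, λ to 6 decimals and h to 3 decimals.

start: E=485515.3074, N=2357657.4778 m
→ tm⁻¹: φ=21.12203700°, λ=-13.62669400°

φ=21.122037°, λ=-13.626694°, h=0.000 m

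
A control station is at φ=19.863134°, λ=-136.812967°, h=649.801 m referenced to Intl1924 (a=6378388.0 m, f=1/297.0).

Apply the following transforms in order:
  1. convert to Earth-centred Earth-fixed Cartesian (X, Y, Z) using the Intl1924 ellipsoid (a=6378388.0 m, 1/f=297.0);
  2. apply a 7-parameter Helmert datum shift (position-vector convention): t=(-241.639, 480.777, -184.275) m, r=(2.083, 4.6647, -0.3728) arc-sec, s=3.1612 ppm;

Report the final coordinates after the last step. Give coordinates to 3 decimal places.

X=-4376310.548 m, Y=-4107110.713 m, Z=2153580.559 m

start: φ=19.863134°, λ=-136.812967°, h=649.801 m
→ ECEF (a=6378388.000, f=1/297.0): X=-4376096.3581, Y=-4107564.6645, Z=2153700.5411
→ Helmert 7p (PV): X=-4376310.5485, Y=-4107110.7126, Z=2153580.5595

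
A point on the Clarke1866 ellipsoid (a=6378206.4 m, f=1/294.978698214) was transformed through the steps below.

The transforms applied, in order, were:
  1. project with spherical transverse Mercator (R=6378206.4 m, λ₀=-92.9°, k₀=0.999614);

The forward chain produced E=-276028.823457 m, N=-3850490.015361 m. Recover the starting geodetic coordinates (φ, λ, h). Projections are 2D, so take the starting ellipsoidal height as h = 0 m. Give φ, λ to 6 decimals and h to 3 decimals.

start: E=-276028.8235, N=-3850490.0154 m
→ tm⁻¹: φ=-34.56551200°, λ=-95.91177800°

φ=-34.565512°, λ=-95.911778°, h=0.000 m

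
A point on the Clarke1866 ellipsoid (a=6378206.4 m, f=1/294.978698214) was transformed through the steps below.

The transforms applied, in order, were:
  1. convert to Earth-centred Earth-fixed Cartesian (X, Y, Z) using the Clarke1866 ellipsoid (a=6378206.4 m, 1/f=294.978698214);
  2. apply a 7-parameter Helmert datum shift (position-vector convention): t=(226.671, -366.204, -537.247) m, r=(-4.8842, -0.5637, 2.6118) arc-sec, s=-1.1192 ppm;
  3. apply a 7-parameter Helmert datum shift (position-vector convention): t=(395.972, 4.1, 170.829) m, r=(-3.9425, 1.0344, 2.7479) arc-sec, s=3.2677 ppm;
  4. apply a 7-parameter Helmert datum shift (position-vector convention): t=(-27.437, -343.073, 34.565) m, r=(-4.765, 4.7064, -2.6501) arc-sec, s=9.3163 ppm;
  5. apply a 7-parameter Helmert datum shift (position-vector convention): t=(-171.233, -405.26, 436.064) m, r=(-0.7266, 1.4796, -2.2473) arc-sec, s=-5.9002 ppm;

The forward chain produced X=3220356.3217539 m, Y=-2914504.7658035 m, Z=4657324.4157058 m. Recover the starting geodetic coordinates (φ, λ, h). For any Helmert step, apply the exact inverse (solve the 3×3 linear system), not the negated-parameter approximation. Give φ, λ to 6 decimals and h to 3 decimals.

φ=47.196655°, λ=-42.143412°, h=889.272 m

start: X=3220356.3218, Y=-2914504.7658, Z=4657324.4157 m
→ Helmert⁻¹: X=3220544.9008, Y=-2914098.0159, Z=4656928.6650
→ Helmert⁻¹: X=3220473.5141, Y=-2913794.0007, Z=4656856.8852
→ Helmert⁻¹: X=3220004.8474, Y=-2913920.4827, Z=4656631.2916
→ Helmert⁻¹: X=3219757.6129, Y=-2913708.5859, Z=4657095.9571
→ geod (Bowring, a=6378206.400): φ=47.19665500°, λ=-42.14341200°, h=889.2720 m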